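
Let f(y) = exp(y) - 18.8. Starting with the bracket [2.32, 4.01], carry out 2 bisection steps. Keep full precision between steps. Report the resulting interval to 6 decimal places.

[2.742500, 3.165000]

f(2.320000) = -8.624326, f(4.010000) = 36.346871 (opposite signs)
step 1: m = 3.165000, f(m) = 4.888744 > 0 → root in [2.320000, 3.165000]
step 2: m = 2.742500, f(m) = -3.274249 < 0 → root in [2.742500, 3.165000]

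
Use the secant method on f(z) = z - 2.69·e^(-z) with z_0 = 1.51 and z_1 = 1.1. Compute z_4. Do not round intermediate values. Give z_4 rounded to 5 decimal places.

0.99478

f(z_0) = 0.915752, f(z_1) = 0.204577
z_2 = 1.100000 - (0.204577)·(1.100000 - 1.510000)/(0.204577 - (0.915752)) = 0.982059; f(z_2) = -0.025451
z_3 = 0.982059 - (-0.025451)·(0.982059 - 1.100000)/(-0.025451 - (0.204577)) = 0.995108; f(z_3) = 0.000660
z_4 = 0.995108 - (0.000660)·(0.995108 - 0.982059)/(0.000660 - (-0.025451)) = 0.994778; f(z_4) = 0.000002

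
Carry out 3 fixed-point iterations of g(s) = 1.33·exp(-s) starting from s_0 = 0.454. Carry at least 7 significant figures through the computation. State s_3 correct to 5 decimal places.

s_1 = g(0.454000) = 0.844660
s_2 = g(0.844660) = 0.571506
s_3 = g(0.571506) = 0.751017

0.75102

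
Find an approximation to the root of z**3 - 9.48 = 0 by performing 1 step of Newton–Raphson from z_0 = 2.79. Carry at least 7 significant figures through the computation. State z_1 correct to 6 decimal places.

f'(z) = 3z**2
z_0 = 2.790000: f = 12.237639, f' = 23.352300 → z_1 = 2.790000 - (12.237639)/(23.352300) = 2.265956

2.265956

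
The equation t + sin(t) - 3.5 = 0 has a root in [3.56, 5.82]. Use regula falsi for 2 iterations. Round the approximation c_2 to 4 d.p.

4.1639

f(3.560000) = -0.346306, f(5.820000) = 1.873200
step 1: c = 3.912624, f(c) = -0.284251 < 0 → new bracket [3.912624, 5.820000]
step 2: c = 4.163927, f(c) = -0.189400 < 0 → new bracket [4.163927, 5.820000]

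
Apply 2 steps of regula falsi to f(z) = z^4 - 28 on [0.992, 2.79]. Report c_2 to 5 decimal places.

False-position update: c = (a·f(b) − b·f(a))/(f(b) − f(a)); replace the endpoint whose sign matches f(c).
f(0.992000) = -27.031618, f(2.790000) = 32.592213
step 1: c = 1.807158, f(c) = -17.334417 < 0 → new bracket [1.807158, 2.790000]
step 2: c = 2.148399, f(c) = -6.696081 < 0 → new bracket [2.148399, 2.790000]

2.14840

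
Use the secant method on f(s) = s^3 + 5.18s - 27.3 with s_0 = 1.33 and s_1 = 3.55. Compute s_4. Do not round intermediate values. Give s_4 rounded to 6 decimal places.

2.460314

f(s_0) = -18.057963, f(s_1) = 35.827875
s_2 = 3.550000 - (35.827875)·(3.550000 - 1.330000)/(35.827875 - (-18.057963)) = 2.073956; f(s_2) = -7.636219
s_3 = 2.073956 - (-7.636219)·(2.073956 - 3.550000)/(-7.636219 - (35.827875)) = 2.333282; f(s_3) = -2.510726
s_4 = 2.333282 - (-2.510726)·(2.333282 - 2.073956)/(-2.510726 - (-7.636219)) = 2.460314; f(s_4) = 0.337056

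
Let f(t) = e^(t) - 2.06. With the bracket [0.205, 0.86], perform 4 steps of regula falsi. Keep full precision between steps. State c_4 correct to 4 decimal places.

0.7227

f(0.205000) = -0.832475, f(0.860000) = 0.303161
step 1: c = 0.685146, f(c) = -0.075938 < 0 → new bracket [0.685146, 0.860000]
step 2: c = 0.720172, f(c) = -0.005214 < 0 → new bracket [0.720172, 0.860000]
step 3: c = 0.722536, f(c) = -0.000350 < 0 → new bracket [0.722536, 0.860000]
step 4: c = 0.722695, f(c) = -0.000024 < 0 → new bracket [0.722695, 0.860000]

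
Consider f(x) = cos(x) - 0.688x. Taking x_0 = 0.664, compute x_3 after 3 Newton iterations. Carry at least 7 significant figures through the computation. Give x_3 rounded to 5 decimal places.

0.90164

Newton update: x ← x − f(x)/f'(x).
f'(x) = -sin(x) - 0.688
x_0 = 0.664000: f = 0.330701, f' = -1.304272 → x_1 = 0.664000 - (0.330701)/(-1.304272) = 0.917553
x_1 = 0.917553: f = -0.023511, f' = -1.482117 → x_2 = 0.917553 - (-0.023511)/(-1.482117) = 0.901690
x_2 = 0.901690: f = -0.000077, f' = -1.472376 → x_3 = 0.901690 - (-0.000077)/(-1.472376) = 0.901637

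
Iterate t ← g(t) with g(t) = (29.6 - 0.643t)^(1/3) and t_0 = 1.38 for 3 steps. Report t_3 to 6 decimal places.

3.024105

t_1 = g(1.380000) = 3.062136
t_2 = g(3.062136) = 3.023192
t_3 = g(3.023192) = 3.024105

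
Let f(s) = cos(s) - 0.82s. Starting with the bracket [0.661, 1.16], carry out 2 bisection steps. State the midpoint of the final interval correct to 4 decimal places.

0.8481

f(0.661000) = 0.247359, f(1.160000) = -0.551860 (opposite signs)
step 1: m = 0.910500, f(m) = -0.133259 < 0 → root in [0.661000, 0.910500]
step 2: m = 0.785750, f(m) = 0.062543 > 0 → root in [0.785750, 0.910500]
Midpoint of [0.785750, 0.910500] = 0.848125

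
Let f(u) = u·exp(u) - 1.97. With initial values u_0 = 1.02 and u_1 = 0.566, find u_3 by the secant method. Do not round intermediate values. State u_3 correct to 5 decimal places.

0.85486

f(u_0) = 0.858659, f(u_1) = -0.973156
u_2 = 0.566000 - (-0.973156)·(0.566000 - 1.020000)/(-0.973156 - (0.858659)) = 0.807189; f(u_2) = -0.160608
u_3 = 0.807189 - (-0.160608)·(0.807189 - 0.566000)/(-0.160608 - (-0.973156)) = 0.854862; f(u_3) = 0.039823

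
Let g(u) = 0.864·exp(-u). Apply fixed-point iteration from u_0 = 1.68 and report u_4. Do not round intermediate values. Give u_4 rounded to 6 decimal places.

0.571055

u_1 = g(1.680000) = 0.161027
u_2 = g(0.161027) = 0.735496
u_3 = g(0.735496) = 0.414087
u_4 = g(0.414087) = 0.571055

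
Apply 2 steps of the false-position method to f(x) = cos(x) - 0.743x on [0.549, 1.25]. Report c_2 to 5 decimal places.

f(0.549000) = 0.445140, f(1.250000) = -0.613428
step 1: c = 0.843779, f(c) = 0.037717 > 0 → new bracket [0.843779, 1.250000]
step 2: c = 0.867309, f(c) = 0.002471 > 0 → new bracket [0.867309, 1.250000]

0.86731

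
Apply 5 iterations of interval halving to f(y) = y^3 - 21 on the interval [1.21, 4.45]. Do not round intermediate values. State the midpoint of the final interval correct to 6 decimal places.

2.779375

f(1.210000) = -19.228439, f(4.450000) = 67.121125 (opposite signs)
step 1: m = 2.830000, f(m) = 1.665187 > 0 → root in [1.210000, 2.830000]
step 2: m = 2.020000, f(m) = -12.757592 < 0 → root in [2.020000, 2.830000]
step 3: m = 2.425000, f(m) = -6.739484 < 0 → root in [2.425000, 2.830000]
step 4: m = 2.627500, f(m) = -2.860380 < 0 → root in [2.627500, 2.830000]
step 5: m = 2.728750, f(m) = -0.681519 < 0 → root in [2.728750, 2.830000]
Midpoint of [2.728750, 2.830000] = 2.779375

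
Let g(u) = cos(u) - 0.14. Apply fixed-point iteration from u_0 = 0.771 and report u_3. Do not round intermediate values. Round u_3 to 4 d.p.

0.6261

u_1 = g(0.771000) = 0.577214
u_2 = g(0.577214) = 0.697986
u_3 = g(0.697986) = 0.626138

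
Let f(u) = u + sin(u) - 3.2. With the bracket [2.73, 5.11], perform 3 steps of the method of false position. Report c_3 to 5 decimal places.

False-position update: c = (a·f(b) − b·f(a))/(f(b) − f(a)); replace the endpoint whose sign matches f(c).
f(2.730000) = -0.069931, f(5.110000) = 0.988011
step 1: c = 2.887319, f(c) = -0.061139 < 0 → new bracket [2.887319, 5.110000]
step 2: c = 3.016845, f(c) = -0.058731 < 0 → new bracket [3.016845, 5.110000]
step 3: c = 3.134287, f(c) = -0.058407 < 0 → new bracket [3.134287, 5.110000]

3.13429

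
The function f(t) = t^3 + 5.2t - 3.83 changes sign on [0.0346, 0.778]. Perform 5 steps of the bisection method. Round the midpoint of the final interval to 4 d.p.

0.6735

f(0.034600) = -3.650039, f(0.778000) = 0.686511 (opposite signs)
step 1: m = 0.406300, f(m) = -1.650168 < 0 → root in [0.406300, 0.778000]
step 2: m = 0.592150, f(m) = -0.543188 < 0 → root in [0.592150, 0.778000]
step 3: m = 0.685075, f(m) = 0.053915 > 0 → root in [0.592150, 0.685075]
step 4: m = 0.638613, f(m) = -0.248772 < 0 → root in [0.638613, 0.685075]
step 5: m = 0.661844, f(m) = -0.098500 < 0 → root in [0.661844, 0.685075]
Midpoint of [0.661844, 0.685075] = 0.673459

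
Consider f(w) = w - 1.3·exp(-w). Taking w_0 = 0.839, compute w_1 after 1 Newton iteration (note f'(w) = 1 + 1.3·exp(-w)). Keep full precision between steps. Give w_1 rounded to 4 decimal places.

Newton update: w ← w − f(w)/f'(w).
w_0 = 0.839000: f = 0.277215, f' = 1.561785 → w_1 = 0.839000 - (0.277215)/(1.561785) = 0.661501

0.6615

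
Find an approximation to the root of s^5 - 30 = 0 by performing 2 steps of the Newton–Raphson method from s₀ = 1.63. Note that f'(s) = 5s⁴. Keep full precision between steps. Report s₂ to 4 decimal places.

s_0 = 1.630000: f = -18.493638, f' = 35.295588 → s_1 = 1.630000 - (-18.493638)/(35.295588) = 2.153965
s_1 = 2.153965: f = 16.365270, f' = 107.627745 → s_2 = 2.153965 - (16.365270)/(107.627745) = 2.001910

2.0019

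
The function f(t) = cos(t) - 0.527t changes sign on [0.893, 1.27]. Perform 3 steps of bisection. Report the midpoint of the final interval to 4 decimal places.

1.0108

f(0.893000) = 0.156467, f(1.270000) = -0.373009 (opposite signs)
step 1: m = 1.081500, f(m) = -0.099946 < 0 → root in [0.893000, 1.081500]
step 2: m = 0.987250, f(m) = 0.030706 > 0 → root in [0.987250, 1.081500]
step 3: m = 1.034375, f(m) = -0.034052 < 0 → root in [0.987250, 1.034375]
Midpoint of [0.987250, 1.034375] = 1.010813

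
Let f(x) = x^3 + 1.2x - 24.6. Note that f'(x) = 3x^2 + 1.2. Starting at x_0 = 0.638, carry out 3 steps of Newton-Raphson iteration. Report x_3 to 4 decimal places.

Newton update: x ← x − f(x)/f'(x).
x_0 = 0.638000: f = -23.574706, f' = 2.421132 → x_1 = 0.638000 - (-23.574706)/(2.421132) = 10.375059
x_1 = 10.375059: f = 1104.640714, f' = 324.125568 → x_2 = 10.375059 - (1104.640714)/(324.125568) = 6.966995
x_2 = 6.966995: f = 321.931532, f' = 146.817067 → x_3 = 6.966995 - (321.931532)/(146.817067) = 4.774256

4.7743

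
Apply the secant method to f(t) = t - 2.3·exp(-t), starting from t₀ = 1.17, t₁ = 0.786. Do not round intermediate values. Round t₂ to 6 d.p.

f(t_0) = 0.456156, f(t_1) = -0.262027
t_2 = 0.786000 - (-0.262027)·(0.786000 - 1.170000)/(-0.262027 - (0.456156)) = 0.926101; f(t_2) = 0.015083

0.926101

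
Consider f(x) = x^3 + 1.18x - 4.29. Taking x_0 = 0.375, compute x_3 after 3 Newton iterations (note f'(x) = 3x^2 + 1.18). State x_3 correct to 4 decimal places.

Newton update: x ← x − f(x)/f'(x).
x_0 = 0.375000: f = -3.794766, f' = 1.601875 → x_1 = 0.375000 - (-3.794766)/(1.601875) = 2.743952
x_1 = 2.743952: f = 19.607835, f' = 23.767824 → x_2 = 2.743952 - (19.607835)/(23.767824) = 1.918978
x_2 = 1.918978: f = 5.040991, f' = 12.227435 → x_3 = 1.918978 - (5.040991)/(12.227435) = 1.506710

1.5067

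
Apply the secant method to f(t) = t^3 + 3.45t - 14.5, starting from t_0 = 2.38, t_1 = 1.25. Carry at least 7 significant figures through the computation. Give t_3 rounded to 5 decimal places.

f(t_0) = 7.192272, f(t_1) = -8.234375
t_2 = 1.250000 - (-8.234375)·(1.250000 - 2.380000)/(-8.234375 - (7.192272)) = 1.853167; f(t_2) = -1.742377
t_3 = 1.853167 - (-1.742377)·(1.853167 - 1.250000)/(-1.742377 - (-8.234375)) = 2.015050; f(t_3) = 0.633884

2.01505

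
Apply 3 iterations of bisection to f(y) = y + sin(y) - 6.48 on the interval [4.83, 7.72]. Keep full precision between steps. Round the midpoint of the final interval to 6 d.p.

f(4.830000) = -2.643092, f(7.720000) = 2.231038 (opposite signs)
step 1: m = 6.275000, f(m) = -0.213185 < 0 → root in [6.275000, 7.720000]
step 2: m = 6.997500, f(m) = 1.172600 > 0 → root in [6.275000, 6.997500]
step 3: m = 6.636250, f(m) = 0.502025 > 0 → root in [6.275000, 6.636250]
Midpoint of [6.275000, 6.636250] = 6.455625

6.455625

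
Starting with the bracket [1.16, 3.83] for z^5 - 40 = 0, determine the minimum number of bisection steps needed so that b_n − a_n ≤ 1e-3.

12

Initial width b − a = 3.83 − 1.16 = 2.670000.
After n steps the width is (b−a)/2^n; need (b−a)/2^n ≤ 1e-3.
So n ≥ log₂(2.670000/1e-3) = log₂(2670.0000) ≈ 11.3826.
Hence n = 12.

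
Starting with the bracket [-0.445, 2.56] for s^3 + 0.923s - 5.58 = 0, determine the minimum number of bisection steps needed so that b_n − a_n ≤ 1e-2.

9

Initial width b − a = 2.56 − -0.445 = 3.005000.
After n steps the width is (b−a)/2^n; need (b−a)/2^n ≤ 1e-2.
So n ≥ log₂(3.005000/1e-2) = log₂(300.5000) ≈ 8.2312.
Hence n = 9.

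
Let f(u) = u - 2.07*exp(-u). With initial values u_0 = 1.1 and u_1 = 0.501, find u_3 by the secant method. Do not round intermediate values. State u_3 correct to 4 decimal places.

f(u_0) = 0.410957, f(u_1) = -0.753264
u_2 = 0.501000 - (-0.753264)·(0.501000 - 1.100000)/(-0.753264 - (0.410957)) = 0.888560; f(u_2) = 0.037277
u_3 = 0.888560 - (0.037277)·(0.888560 - 0.501000)/(0.037277 - (-0.753264)) = 0.870285; f(u_3) = 0.003302

0.8703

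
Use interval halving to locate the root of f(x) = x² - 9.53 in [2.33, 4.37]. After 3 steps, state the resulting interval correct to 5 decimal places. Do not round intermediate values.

f(2.330000) = -4.101100, f(4.370000) = 9.566900 (opposite signs)
step 1: m = 3.350000, f(m) = 1.692500 > 0 → root in [2.330000, 3.350000]
step 2: m = 2.840000, f(m) = -1.464400 < 0 → root in [2.840000, 3.350000]
step 3: m = 3.095000, f(m) = 0.049025 > 0 → root in [2.840000, 3.095000]

[2.84000, 3.09500]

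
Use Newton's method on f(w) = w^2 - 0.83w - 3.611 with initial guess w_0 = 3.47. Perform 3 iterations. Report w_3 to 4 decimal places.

Newton update: w ← w − f(w)/f'(w).
f'(w) = 2w - 0.83
w_0 = 3.470000: f = 5.549800, f' = 6.110000 → w_1 = 3.470000 - (5.549800)/(6.110000) = 2.561686
w_1 = 2.561686: f = 0.825035, f' = 4.293372 → w_2 = 2.561686 - (0.825035)/(4.293372) = 2.369521
w_2 = 2.369521: f = 0.036927, f' = 3.909042 → w_3 = 2.369521 - (0.036927)/(3.909042) = 2.360074

2.3601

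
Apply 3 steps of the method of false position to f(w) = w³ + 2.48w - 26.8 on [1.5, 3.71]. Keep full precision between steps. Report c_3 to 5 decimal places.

2.68581

False-position update: c = (a·f(b) − b·f(a))/(f(b) − f(a)); replace the endpoint whose sign matches f(c).
f(1.500000) = -19.705000, f(3.710000) = 33.465611
step 1: c = 2.319025, f(c) = -8.577390 < 0 → new bracket [2.319025, 3.710000]
step 2: c = 2.602804, f(c) = -2.712115 < 0 → new bracket [2.602804, 3.710000]
step 3: c = 2.685807, f(c) = -0.764977 < 0 → new bracket [2.685807, 3.710000]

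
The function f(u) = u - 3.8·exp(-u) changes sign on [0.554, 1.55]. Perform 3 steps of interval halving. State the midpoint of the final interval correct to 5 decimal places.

1.11425

f(0.554000) = -1.629657, f(1.550000) = 0.743458 (opposite signs)
step 1: m = 1.052000, f(m) = -0.275107 < 0 → root in [1.052000, 1.550000]
step 2: m = 1.301000, f(m) = 0.266414 > 0 → root in [1.052000, 1.301000]
step 3: m = 1.176500, f(m) = 0.004747 > 0 → root in [1.052000, 1.176500]
Midpoint of [1.052000, 1.176500] = 1.114250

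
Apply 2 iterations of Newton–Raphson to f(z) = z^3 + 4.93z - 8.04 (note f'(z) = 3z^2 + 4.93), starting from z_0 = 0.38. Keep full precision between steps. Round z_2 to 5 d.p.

z_0 = 0.380000: f = -6.111728, f' = 5.363200 → z_1 = 0.380000 - (-6.111728)/(5.363200) = 1.519567
z_1 = 1.519567: f = 2.960278, f' = 11.857255 → z_2 = 1.519567 - (2.960278)/(11.857255) = 1.269908

1.26991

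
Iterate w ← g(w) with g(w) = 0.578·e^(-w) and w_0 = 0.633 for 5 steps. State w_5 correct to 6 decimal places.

0.388941

w_1 = g(0.633000) = 0.306916
w_2 = g(0.306916) = 0.425242
w_3 = g(0.425242) = 0.377788
w_4 = g(0.377788) = 0.396147
w_5 = g(0.396147) = 0.388941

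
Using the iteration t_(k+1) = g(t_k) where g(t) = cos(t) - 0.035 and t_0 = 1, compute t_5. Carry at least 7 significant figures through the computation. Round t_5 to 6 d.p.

t_1 = g(1.000000) = 0.505302
t_2 = g(0.505302) = 0.840028
t_3 = g(0.840028) = 0.632442
t_4 = g(0.632442) = 0.771587
t_5 = g(0.771587) = 0.681805

0.681805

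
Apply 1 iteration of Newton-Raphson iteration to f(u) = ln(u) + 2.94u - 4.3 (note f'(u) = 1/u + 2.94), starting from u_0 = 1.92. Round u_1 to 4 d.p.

u_0 = 1.920000: f = 1.997125, f' = 3.460833 → u_1 = 1.920000 - (1.997125)/(3.460833) = 1.342935

1.3429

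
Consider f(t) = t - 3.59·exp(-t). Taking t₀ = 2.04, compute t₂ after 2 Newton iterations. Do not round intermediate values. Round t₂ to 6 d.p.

1.135332

f'(t) = 1 + 3.59·exp(-t)
t_0 = 2.040000: f = 1.573197, f' = 1.466803 → t_1 = 2.040000 - (1.573197)/(1.466803) = 0.967465
t_1 = 0.967465: f = -0.396896, f' = 2.364362 → t_2 = 0.967465 - (-0.396896)/(2.364362) = 1.135332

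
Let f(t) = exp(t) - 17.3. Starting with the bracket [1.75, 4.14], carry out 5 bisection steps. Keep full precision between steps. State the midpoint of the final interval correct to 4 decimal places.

2.8330

f(1.750000) = -11.545397, f(4.140000) = 45.502821 (opposite signs)
step 1: m = 2.945000, f(m) = 1.710662 > 0 → root in [1.750000, 2.945000]
step 2: m = 2.347500, f(m) = -6.840611 < 0 → root in [2.347500, 2.945000]
step 3: m = 2.646250, f(m) = -3.198940 < 0 → root in [2.646250, 2.945000]
step 4: m = 2.795625, f(m) = -0.927141 < 0 → root in [2.795625, 2.945000]
step 5: m = 2.870312, f(m) = 0.342531 > 0 → root in [2.795625, 2.870312]
Midpoint of [2.795625, 2.870312] = 2.832969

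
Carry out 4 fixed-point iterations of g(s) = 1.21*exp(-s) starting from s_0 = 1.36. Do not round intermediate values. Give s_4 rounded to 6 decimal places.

0.735078

s_1 = g(1.360000) = 0.310560
s_2 = g(0.310560) = 0.886974
s_3 = g(0.886974) = 0.498399
s_4 = g(0.498399) = 0.735078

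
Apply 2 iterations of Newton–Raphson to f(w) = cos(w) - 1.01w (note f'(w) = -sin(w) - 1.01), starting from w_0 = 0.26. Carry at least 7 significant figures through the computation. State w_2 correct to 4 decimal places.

0.7360

w_0 = 0.260000: f = 0.703790, f' = -1.267081 → w_1 = 0.260000 - (0.703790)/(-1.267081) = 0.815442
w_1 = 0.815442: f = -0.138050, f' = -1.738029 → w_2 = 0.815442 - (-0.138050)/(-1.738029) = 0.736013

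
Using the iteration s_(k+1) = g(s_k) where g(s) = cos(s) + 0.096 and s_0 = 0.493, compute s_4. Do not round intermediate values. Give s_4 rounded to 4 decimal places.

0.7264

s_1 = g(0.493000) = 0.976917
s_2 = g(0.976917) = 0.655580
s_3 = g(0.655580) = 0.888694
s_4 = g(0.888694) = 0.726426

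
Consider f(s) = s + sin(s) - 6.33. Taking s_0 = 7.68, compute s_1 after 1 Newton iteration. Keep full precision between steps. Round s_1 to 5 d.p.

f'(s) = 1 + cos(s)
s_0 = 7.680000: f = 2.334903, f' = 1.173105 → s_1 = 7.680000 - (2.334903)/(1.173105) = 5.689639

5.68964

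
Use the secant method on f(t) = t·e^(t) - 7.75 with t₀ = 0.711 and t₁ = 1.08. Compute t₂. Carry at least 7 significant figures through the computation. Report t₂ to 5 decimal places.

2.05322

Secant update: t_(k+1) = t_k − f(t_k)·(t_k − t_(k-1))/(f(t_k) − f(t_(k-1))).
f(t_0) = -6.302385, f(t_1) = -4.569746
t_2 = 1.080000 - (-4.569746)·(1.080000 - 0.711000)/(-4.569746 - (-6.302385)) = 2.053218; f(t_2) = 8.250610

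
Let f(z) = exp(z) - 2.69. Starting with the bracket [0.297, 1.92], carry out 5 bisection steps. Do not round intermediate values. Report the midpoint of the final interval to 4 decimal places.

f(0.297000) = -1.344185, f(1.920000) = 4.130958 (opposite signs)
step 1: m = 1.108500, f(m) = 0.339810 > 0 → root in [0.297000, 1.108500]
step 2: m = 0.702750, f(m) = -0.670702 < 0 → root in [0.702750, 1.108500]
step 3: m = 0.905625, f(m) = -0.216523 < 0 → root in [0.905625, 1.108500]
step 4: m = 1.007062, f(m) = 0.047548 > 0 → root in [0.905625, 1.007062]
step 5: m = 0.956344, f(m) = -0.087835 < 0 → root in [0.956344, 1.007062]
Midpoint of [0.956344, 1.007062] = 0.981703

0.9817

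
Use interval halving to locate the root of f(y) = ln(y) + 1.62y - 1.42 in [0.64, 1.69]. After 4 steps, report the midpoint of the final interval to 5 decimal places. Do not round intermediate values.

0.93531

f(0.640000) = -0.829487, f(1.690000) = 1.842529 (opposite signs)
step 1: m = 1.165000, f(m) = 0.620021 > 0 → root in [0.640000, 1.165000]
step 2: m = 0.902500, f(m) = -0.060537 < 0 → root in [0.902500, 1.165000]
step 3: m = 1.033750, f(m) = 0.287868 > 0 → root in [0.902500, 1.033750]
step 4: m = 0.968125, f(m) = 0.115968 > 0 → root in [0.902500, 0.968125]
Midpoint of [0.902500, 0.968125] = 0.935312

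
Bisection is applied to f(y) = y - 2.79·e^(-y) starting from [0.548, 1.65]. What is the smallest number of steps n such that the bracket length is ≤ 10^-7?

Initial width b − a = 1.65 − 0.548 = 1.102000.
After n steps the width is (b−a)/2^n; need (b−a)/2^n ≤ 10^-7.
So n ≥ log₂(1.102000/10^-7) = log₂(11020000.0000) ≈ 23.3936.
Hence n = 24.

24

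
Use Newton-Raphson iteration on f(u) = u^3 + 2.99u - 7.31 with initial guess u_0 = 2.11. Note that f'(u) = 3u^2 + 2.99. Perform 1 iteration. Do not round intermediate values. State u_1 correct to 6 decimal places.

u_0 = 2.110000: f = 8.392831, f' = 16.346300 → u_1 = 2.110000 - (8.392831)/(16.346300) = 1.596561

1.596561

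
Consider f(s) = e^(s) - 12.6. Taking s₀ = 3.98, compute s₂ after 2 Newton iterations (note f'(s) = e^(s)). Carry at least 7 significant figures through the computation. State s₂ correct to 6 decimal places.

Newton update: s ← s − f(s)/f'(s).
s_0 = 3.980000: f = 40.917034, f' = 53.517034 → s_1 = 3.980000 - (40.917034)/(53.517034) = 3.215439
s_1 = 3.215439: f = 12.314228, f' = 24.914228 → s_2 = 3.215439 - (12.314228)/(24.914228) = 2.721174

2.721174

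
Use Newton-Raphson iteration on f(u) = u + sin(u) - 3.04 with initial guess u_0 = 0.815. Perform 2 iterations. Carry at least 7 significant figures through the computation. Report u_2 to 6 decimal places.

f'(u) = 1 + cos(u)
u_0 = 0.815000: f = -1.497274, f' = 1.685868 → u_1 = 0.815000 - (-1.497274)/(1.685868) = 1.703132
u_1 = 1.703132: f = -0.345611, f' = 0.868050 → u_2 = 1.703132 - (-0.345611)/(0.868050) = 2.101279

2.101279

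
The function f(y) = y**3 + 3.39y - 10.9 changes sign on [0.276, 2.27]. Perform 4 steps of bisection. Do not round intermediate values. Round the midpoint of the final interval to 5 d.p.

f(0.276000) = -9.943335, f(2.270000) = 8.492383 (opposite signs)
step 1: m = 1.273000, f(m) = -4.521597 < 0 → root in [1.273000, 2.270000]
step 2: m = 1.771500, f(m) = 0.664728 > 0 → root in [1.273000, 1.771500]
step 3: m = 1.522250, f(m) = -2.212146 < 0 → root in [1.522250, 1.771500]
step 4: m = 1.646875, f(m) = -0.850444 < 0 → root in [1.646875, 1.771500]
Midpoint of [1.646875, 1.771500] = 1.709188

1.70919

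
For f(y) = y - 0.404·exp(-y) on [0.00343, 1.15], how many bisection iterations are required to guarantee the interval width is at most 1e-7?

24

Initial width b − a = 1.15 − 0.00343 = 1.146570.
After n steps the width is (b−a)/2^n; need (b−a)/2^n ≤ 1e-7.
So n ≥ log₂(1.146570/1e-7) = log₂(11465700.0000) ≈ 23.4508.
Hence n = 24.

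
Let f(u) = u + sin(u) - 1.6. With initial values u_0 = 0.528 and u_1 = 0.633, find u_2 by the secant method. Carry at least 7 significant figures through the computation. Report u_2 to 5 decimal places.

0.83751

f(u_0) = -0.568193, f(u_1) = -0.375434
u_2 = 0.633000 - (-0.375434)·(0.633000 - 0.528000)/(-0.375434 - (-0.568193)) = 0.837506; f(u_2) = -0.019517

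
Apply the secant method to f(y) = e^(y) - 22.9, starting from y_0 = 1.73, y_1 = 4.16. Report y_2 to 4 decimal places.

f(y_0) = -17.259346, f(y_1) = 41.171523
y_2 = 4.160000 - (41.171523)·(4.160000 - 1.730000)/(41.171523 - (-17.259346)) = 2.447775; f(y_2) = -11.337410

2.4478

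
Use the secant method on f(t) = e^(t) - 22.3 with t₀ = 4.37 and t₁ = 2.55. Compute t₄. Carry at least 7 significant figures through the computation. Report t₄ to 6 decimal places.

Secant update: t_(k+1) = t_k − f(t_k)·(t_k − t_(k-1))/(f(t_k) − f(t_(k-1))).
f(t_0) = 56.743632, f(t_1) = -9.492896
t_2 = 2.550000 - (-9.492896)·(2.550000 - 4.370000)/(-9.492896 - (56.743632)) = 2.810839; f(t_2) = -5.676140
t_3 = 2.810839 - (-5.676140)·(2.810839 - 2.550000)/(-5.676140 - (-9.492896)) = 3.198749; f(t_3) = 2.201865
t_4 = 3.198749 - (2.201865)·(3.198749 - 2.810839)/(2.201865 - (-5.676140)) = 3.090330; f(t_4) = -0.315665

3.090330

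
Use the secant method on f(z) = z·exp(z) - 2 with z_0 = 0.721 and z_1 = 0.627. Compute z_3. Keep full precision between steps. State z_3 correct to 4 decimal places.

f(z_0) = -0.517272, f(z_1) = -0.826265
z_2 = 0.627000 - (-0.826265)·(0.627000 - 0.721000)/(-0.826265 - (-0.517272)) = 0.878361; f(z_2) = 0.114174
z_3 = 0.878361 - (0.114174)·(0.878361 - 0.627000)/(0.114174 - (-0.826265)) = 0.847845; f(z_3) = -0.020613

0.8478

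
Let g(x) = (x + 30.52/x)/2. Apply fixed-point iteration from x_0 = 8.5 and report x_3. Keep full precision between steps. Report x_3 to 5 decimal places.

x_1 = g(8.500000) = 6.045294
x_2 = g(6.045294) = 5.546925
x_3 = g(5.546925) = 5.524536

5.52454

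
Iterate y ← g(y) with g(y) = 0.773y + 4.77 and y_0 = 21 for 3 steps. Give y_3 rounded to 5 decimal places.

y_1 = g(21.000000) = 21.003000
y_2 = g(21.003000) = 21.005319
y_3 = g(21.005319) = 21.007112

21.00711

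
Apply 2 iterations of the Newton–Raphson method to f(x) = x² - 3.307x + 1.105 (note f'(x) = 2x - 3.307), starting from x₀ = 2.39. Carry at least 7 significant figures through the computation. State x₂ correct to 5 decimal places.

2.94312

x_0 = 2.390000: f = -1.086630, f' = 1.473000 → x_1 = 2.390000 - (-1.086630)/(1.473000) = 3.127699
x_1 = 3.127699: f = 0.544199, f' = 2.948397 → x_2 = 3.127699 - (0.544199)/(2.948397) = 2.943124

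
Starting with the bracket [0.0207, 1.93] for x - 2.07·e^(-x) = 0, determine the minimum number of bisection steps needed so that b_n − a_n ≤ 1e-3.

11

Initial width b − a = 1.93 − 0.0207 = 1.909300.
After n steps the width is (b−a)/2^n; need (b−a)/2^n ≤ 1e-3.
So n ≥ log₂(1.909300/1e-3) = log₂(1909.3000) ≈ 10.8988.
Hence n = 11.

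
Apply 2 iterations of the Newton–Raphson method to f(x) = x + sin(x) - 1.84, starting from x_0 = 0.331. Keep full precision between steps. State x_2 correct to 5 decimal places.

0.99813

f'(x) = 1 + cos(x)
x_0 = 0.331000: f = -1.184011, f' = 1.945718 → x_1 = 0.331000 - (-1.184011)/(1.945718) = 0.939521
x_1 = 0.939521: f = -0.093203, f' = 1.590174 → x_2 = 0.939521 - (-0.093203)/(1.590174) = 0.998133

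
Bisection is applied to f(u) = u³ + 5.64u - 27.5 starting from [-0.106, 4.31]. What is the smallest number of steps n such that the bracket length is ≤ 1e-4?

Initial width b − a = 4.31 − -0.106 = 4.416000.
After n steps the width is (b−a)/2^n; need (b−a)/2^n ≤ 1e-4.
So n ≥ log₂(4.416000/1e-4) = log₂(44160.0000) ≈ 15.4305.
Hence n = 16.

16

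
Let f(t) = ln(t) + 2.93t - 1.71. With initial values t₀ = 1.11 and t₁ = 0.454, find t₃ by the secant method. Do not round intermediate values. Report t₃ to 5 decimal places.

0.70520

Secant update: t_(k+1) = t_k − f(t_k)·(t_k − t_(k-1))/(f(t_k) − f(t_(k-1))).
f(t_0) = 1.646660, f(t_1) = -1.169438
t_2 = 0.454000 - (-1.169438)·(0.454000 - 1.110000)/(-1.169438 - (1.646660)) = 0.726416; f(t_2) = 0.098768
t_3 = 0.726416 - (0.098768)·(0.726416 - 0.454000)/(0.098768 - (-1.169438)) = 0.705201; f(t_3) = 0.006965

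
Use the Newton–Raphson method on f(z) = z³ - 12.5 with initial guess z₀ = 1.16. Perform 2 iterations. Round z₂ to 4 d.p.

f'(z) = 3z²
z_0 = 1.160000: f = -10.939104, f' = 4.036800 → z_1 = 1.160000 - (-10.939104)/(4.036800) = 3.869845
z_1 = 3.869845: f = 45.453658, f' = 44.927111 → z_2 = 3.869845 - (45.453658)/(44.927111) = 2.858125

2.8581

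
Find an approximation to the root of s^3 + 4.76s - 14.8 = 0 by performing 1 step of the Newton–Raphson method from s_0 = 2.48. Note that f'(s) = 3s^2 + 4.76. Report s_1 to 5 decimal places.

Newton update: s ← s − f(s)/f'(s).
s_0 = 2.480000: f = 12.257792, f' = 23.211200 → s_1 = 2.480000 - (12.257792)/(23.211200) = 1.951902

1.95190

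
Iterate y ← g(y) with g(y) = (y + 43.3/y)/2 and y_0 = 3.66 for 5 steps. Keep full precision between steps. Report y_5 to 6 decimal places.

6.580274

y_1 = g(3.660000) = 7.745301
y_2 = g(7.745301) = 6.667894
y_3 = g(6.667894) = 6.580849
y_4 = g(6.580849) = 6.580274
y_5 = g(6.580274) = 6.580274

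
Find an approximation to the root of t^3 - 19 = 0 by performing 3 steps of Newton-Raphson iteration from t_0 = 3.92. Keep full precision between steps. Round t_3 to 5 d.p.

2.66900

f'(t) = 3t^2
t_0 = 3.920000: f = 41.236288, f' = 46.099200 → t_1 = 3.920000 - (41.236288)/(46.099200) = 3.025488
t_1 = 3.025488: f = 8.694039, f' = 27.460733 → t_2 = 3.025488 - (8.694039)/(27.460733) = 2.708889
t_2 = 2.708889: f = 0.878044, f' = 22.014240 → t_3 = 2.708889 - (0.878044)/(22.014240) = 2.669004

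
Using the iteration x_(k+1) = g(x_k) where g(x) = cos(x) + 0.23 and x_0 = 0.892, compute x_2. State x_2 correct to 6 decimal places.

x_1 = g(0.892000) = 0.857857
x_2 = g(0.857857) = 0.884060

0.884060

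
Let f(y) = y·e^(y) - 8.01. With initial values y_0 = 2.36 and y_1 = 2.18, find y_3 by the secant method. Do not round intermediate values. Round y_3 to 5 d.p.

1.67733

f(y_0) = 16.984645, f(y_1) = 11.274948
y_2 = 2.180000 - (11.274948)·(2.180000 - 2.360000)/(11.274948 - (16.984645)) = 1.824554; f(y_2) = 3.302284
y_3 = 1.824554 - (3.302284)·(1.824554 - 2.180000)/(3.302284 - (11.274948)) = 1.677328; f(y_3) = 0.965777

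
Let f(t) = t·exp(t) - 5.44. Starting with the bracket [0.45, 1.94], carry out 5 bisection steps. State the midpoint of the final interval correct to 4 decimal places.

1.3580

f(0.450000) = -4.734260, f(1.940000) = 8.059977 (opposite signs)
step 1: m = 1.195000, f(m) = -1.492248 < 0 → root in [1.195000, 1.940000]
step 2: m = 1.567500, f(m) = 2.075609 > 0 → root in [1.195000, 1.567500]
step 3: m = 1.381250, f(m) = 0.057200 > 0 → root in [1.195000, 1.381250]
step 4: m = 1.288125, f(m) = -0.769283 < 0 → root in [1.288125, 1.381250]
step 5: m = 1.334688, f(m) = -0.369778 < 0 → root in [1.334688, 1.381250]
Midpoint of [1.334688, 1.381250] = 1.357969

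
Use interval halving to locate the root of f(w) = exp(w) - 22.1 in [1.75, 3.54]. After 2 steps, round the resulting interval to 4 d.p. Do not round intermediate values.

[3.0925, 3.5400]

f(1.750000) = -16.345397, f(3.540000) = 12.366919 (opposite signs)
step 1: m = 2.645000, f(m) = -8.016555 < 0 → root in [2.645000, 3.540000]
step 2: m = 3.092500, f(m) = -0.067911 < 0 → root in [3.092500, 3.540000]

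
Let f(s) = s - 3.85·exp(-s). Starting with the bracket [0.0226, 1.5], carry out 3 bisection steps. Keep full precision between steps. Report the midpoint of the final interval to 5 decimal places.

1.22299

f(0.022600) = -3.741366, f(1.500000) = 0.640949 (opposite signs)
step 1: m = 0.761300, f(m) = -1.036877 < 0 → root in [0.761300, 1.500000]
step 2: m = 1.130650, f(m) = -0.112220 < 0 → root in [1.130650, 1.500000]
step 3: m = 1.315325, f(m) = 0.282035 > 0 → root in [1.130650, 1.315325]
Midpoint of [1.130650, 1.315325] = 1.222987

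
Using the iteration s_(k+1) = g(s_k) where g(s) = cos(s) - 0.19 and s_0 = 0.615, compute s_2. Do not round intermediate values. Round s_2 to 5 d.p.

s_1 = g(0.615000) = 0.626773
s_2 = g(0.626773) = 0.619924

0.61992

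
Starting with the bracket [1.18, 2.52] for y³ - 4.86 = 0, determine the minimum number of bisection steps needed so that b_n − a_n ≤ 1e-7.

24

Initial width b − a = 2.52 − 1.18 = 1.340000.
After n steps the width is (b−a)/2^n; need (b−a)/2^n ≤ 1e-7.
So n ≥ log₂(1.340000/1e-7) = log₂(13400000.0000) ≈ 23.6757.
Hence n = 24.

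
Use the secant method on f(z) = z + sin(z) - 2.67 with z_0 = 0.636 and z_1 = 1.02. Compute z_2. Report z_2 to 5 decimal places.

1.49715

f(z_0) = -1.440018, f(z_1) = -0.797892
z_2 = 1.020000 - (-0.797892)·(1.020000 - 0.636000)/(-0.797892 - (-1.440018)) = 1.497150; f(z_2) = -0.175560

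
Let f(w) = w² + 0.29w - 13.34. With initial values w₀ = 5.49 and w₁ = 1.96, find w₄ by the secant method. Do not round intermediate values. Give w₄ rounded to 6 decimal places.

3.503808

f(w_0) = 18.392200, f(w_1) = -8.930000
w_2 = 1.960000 - (-8.930000)·(1.960000 - 5.490000)/(-8.930000 - (18.392200)) = 3.113747; f(w_2) = -2.741594
w_3 = 3.113747 - (-2.741594)·(3.113747 - 1.960000)/(-2.741594 - (-8.930000)) = 3.624881; f(w_3) = 0.850978
w_4 = 3.624881 - (0.850978)·(3.624881 - 3.113747)/(0.850978 - (-2.741594)) = 3.503808; f(w_4) = -0.047226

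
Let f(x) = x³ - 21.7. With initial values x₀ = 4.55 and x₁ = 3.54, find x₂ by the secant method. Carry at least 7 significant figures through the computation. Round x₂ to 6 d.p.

3.080710

Secant update: x_(k+1) = x_k − f(x_k)·(x_k − x_(k-1))/(f(x_k) − f(x_(k-1))).
f(x_0) = 72.496375, f(x_1) = 22.661864
x_2 = 3.540000 - (22.661864)·(3.540000 - 4.550000)/(22.661864 - (72.496375)) = 3.080710; f(x_2) = 7.538328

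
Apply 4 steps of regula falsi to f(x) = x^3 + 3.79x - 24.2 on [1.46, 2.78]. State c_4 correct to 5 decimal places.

f(1.460000) = -15.554464, f(2.780000) = 7.821152
step 1: c = 2.338347, f(c) = -2.551904 < 0 → new bracket [2.338347, 2.780000]
step 2: c = 2.446999, f(c) = -0.273724 < 0 → new bracket [2.446999, 2.780000]
step 3: c = 2.458259, f(c) = -0.027843 < 0 → new bracket [2.458259, 2.780000]
step 4: c = 2.459401, f(c) = -0.002817 < 0 → new bracket [2.459401, 2.780000]

2.45940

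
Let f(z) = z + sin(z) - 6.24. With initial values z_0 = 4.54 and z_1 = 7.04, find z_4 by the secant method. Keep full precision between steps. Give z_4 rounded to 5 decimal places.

f(z_0) = -2.685178, f(z_1) = 1.486609
z_2 = 7.040000 - (1.486609)·(7.040000 - 4.540000)/(1.486609 - (-2.685178)) = 6.149129; f(z_2) = -0.224526
z_3 = 6.149129 - (-0.224526)·(6.149129 - 7.040000)/(-0.224526 - (1.486609)) = 6.266024; f(z_3) = 0.008864
z_4 = 6.266024 - (0.008864)·(6.266024 - 6.149129)/(0.008864 - (-0.224526)) = 6.261585; f(z_4) = -0.000014

6.26158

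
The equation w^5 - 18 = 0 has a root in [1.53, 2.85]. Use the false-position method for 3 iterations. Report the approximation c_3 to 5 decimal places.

f(1.530000) = -9.615886, f(2.850000) = 170.028768
step 1: c = 1.600656, f(c) = -7.492727 < 0 → new bracket [1.600656, 2.850000]
step 2: c = 1.653388, f(c) = -5.644129 < 0 → new bracket [1.653388, 2.850000]
step 3: c = 1.691833, f(c) = -4.139222 < 0 → new bracket [1.691833, 2.850000]

1.69183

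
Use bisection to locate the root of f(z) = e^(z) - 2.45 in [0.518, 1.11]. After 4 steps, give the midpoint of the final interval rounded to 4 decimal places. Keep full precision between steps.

0.9065

f(0.518000) = -0.771333, f(1.110000) = 0.584358 (opposite signs)
step 1: m = 0.814000, f(m) = -0.193082 < 0 → root in [0.814000, 1.110000]
step 2: m = 0.962000, f(m) = 0.166925 > 0 → root in [0.814000, 0.962000]
step 3: m = 0.888000, f(m) = -0.019736 < 0 → root in [0.888000, 0.962000]
step 4: m = 0.925000, f(m) = 0.071868 > 0 → root in [0.888000, 0.925000]
Midpoint of [0.888000, 0.925000] = 0.906500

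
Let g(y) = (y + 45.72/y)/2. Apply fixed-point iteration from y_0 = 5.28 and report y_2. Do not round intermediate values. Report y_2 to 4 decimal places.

6.7648

y_1 = g(5.280000) = 6.969545
y_2 = g(6.969545) = 6.764757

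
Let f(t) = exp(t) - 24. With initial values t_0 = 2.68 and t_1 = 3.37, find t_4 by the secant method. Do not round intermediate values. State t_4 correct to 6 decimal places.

f(t_0) = -9.414907, f(t_1) = 5.078527
t_2 = 3.370000 - (5.078527)·(3.370000 - 2.680000)/(5.078527 - (-9.414907)) = 3.128223; f(t_2) = -1.166639
t_3 = 3.128223 - (-1.166639)·(3.128223 - 3.370000)/(-1.166639 - (5.078527)) = 3.173388; f(t_3) = -0.111712
t_4 = 3.173388 - (-0.111712)·(3.173388 - 3.128223)/(-0.111712 - (-1.166639)) = 3.178171; f(t_4) = 0.002815

3.178171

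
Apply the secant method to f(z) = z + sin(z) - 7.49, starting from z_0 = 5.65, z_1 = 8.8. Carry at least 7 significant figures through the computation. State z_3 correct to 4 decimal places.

6.3269

f(z_0) = -2.431716, f(z_1) = 1.894917
z_2 = 8.800000 - (1.894917)·(8.800000 - 5.650000)/(1.894917 - (-2.431716)) = 7.420408; f(z_2) = 0.837878
z_3 = 7.420408 - (0.837878)·(7.420408 - 8.800000)/(0.837878 - (1.894917)) = 6.326854; f(z_3) = -1.119492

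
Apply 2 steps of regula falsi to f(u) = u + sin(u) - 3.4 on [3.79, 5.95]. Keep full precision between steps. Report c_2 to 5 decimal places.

4.11477

False-position update: c = (a·f(b) − b·f(a))/(f(b) − f(a)); replace the endpoint whose sign matches f(c).
f(3.790000) = -0.213918, f(5.950000) = 2.222945
step 1: c = 3.979614, f(c) = -0.163707 < 0 → new bracket [3.979614, 5.950000]
step 2: c = 4.114768, f(c) = -0.111909 < 0 → new bracket [4.114768, 5.950000]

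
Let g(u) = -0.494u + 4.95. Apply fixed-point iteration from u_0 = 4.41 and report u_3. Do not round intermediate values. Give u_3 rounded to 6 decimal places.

u_1 = g(4.410000) = 2.771460
u_2 = g(2.771460) = 3.580899
u_3 = g(3.580899) = 3.181036

3.181036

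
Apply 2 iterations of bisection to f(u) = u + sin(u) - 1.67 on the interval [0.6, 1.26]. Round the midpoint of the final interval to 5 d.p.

f(0.600000) = -0.505358, f(1.260000) = 0.542090 (opposite signs)
step 1: m = 0.930000, f(m) = 0.061620 > 0 → root in [0.600000, 0.930000]
step 2: m = 0.765000, f(m) = -0.212463 < 0 → root in [0.765000, 0.930000]
Midpoint of [0.765000, 0.930000] = 0.847500

0.84750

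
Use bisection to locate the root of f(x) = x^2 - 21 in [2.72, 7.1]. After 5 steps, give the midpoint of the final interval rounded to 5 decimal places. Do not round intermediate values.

4.56781

f(2.720000) = -13.601600, f(7.100000) = 29.410000 (opposite signs)
step 1: m = 4.910000, f(m) = 3.108100 > 0 → root in [2.720000, 4.910000]
step 2: m = 3.815000, f(m) = -6.445775 < 0 → root in [3.815000, 4.910000]
step 3: m = 4.362500, f(m) = -1.968594 < 0 → root in [4.362500, 4.910000]
step 4: m = 4.636250, f(m) = 0.494814 > 0 → root in [4.362500, 4.636250]
step 5: m = 4.499375, f(m) = -0.755625 < 0 → root in [4.499375, 4.636250]
Midpoint of [4.499375, 4.636250] = 4.567813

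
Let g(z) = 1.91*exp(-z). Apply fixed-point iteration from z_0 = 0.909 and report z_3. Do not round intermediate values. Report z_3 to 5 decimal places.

z_1 = g(0.909000) = 0.769590
z_2 = g(0.769590) = 0.884717
z_3 = g(0.884717) = 0.788507

0.78851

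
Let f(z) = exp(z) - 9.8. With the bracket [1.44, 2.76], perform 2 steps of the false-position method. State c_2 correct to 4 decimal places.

False-position update: c = (a·f(b) − b·f(a))/(f(b) − f(a)); replace the endpoint whose sign matches f(c).
f(1.440000) = -5.579304, f(2.760000) = 5.999843
step 1: c = 2.076030, f(c) = -1.827248 < 0 → new bracket [2.076030, 2.760000]
step 2: c = 2.235704, f(c) = -0.446938 < 0 → new bracket [2.235704, 2.760000]

2.2357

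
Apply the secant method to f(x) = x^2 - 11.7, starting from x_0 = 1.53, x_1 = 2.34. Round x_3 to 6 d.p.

f(x_0) = -9.359100, f(x_1) = -6.224400
x_2 = 2.340000 - (-6.224400)·(2.340000 - 1.530000)/(-6.224400 - (-9.359100)) = 3.948372; f(x_2) = 3.889642
x_3 = 3.948372 - (3.889642)·(3.948372 - 2.340000)/(3.889642 - (-6.224400)) = 3.329827; f(x_3) = -0.612253

3.329827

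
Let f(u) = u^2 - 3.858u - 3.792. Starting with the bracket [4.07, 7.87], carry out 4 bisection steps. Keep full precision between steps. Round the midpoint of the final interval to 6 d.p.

4.663750

f(4.070000) = -2.929160, f(7.870000) = 27.782440 (opposite signs)
step 1: m = 5.970000, f(m) = 8.816640 > 0 → root in [4.070000, 5.970000]
step 2: m = 5.020000, f(m) = 2.041240 > 0 → root in [4.070000, 5.020000]
step 3: m = 4.545000, f(m) = -0.669585 < 0 → root in [4.545000, 5.020000]
step 4: m = 4.782500, f(m) = 0.629421 > 0 → root in [4.545000, 4.782500]
Midpoint of [4.545000, 4.782500] = 4.663750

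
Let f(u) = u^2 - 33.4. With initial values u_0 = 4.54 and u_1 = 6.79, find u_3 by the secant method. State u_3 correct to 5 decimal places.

f(u_0) = -12.788400, f(u_1) = 12.704100
u_2 = 6.790000 - (12.704100)·(6.790000 - 4.540000)/(12.704100 - (-12.788400)) = 5.668720; f(u_2) = -1.265611
u_3 = 5.668720 - (-1.265611)·(5.668720 - 6.790000)/(-1.265611 - (12.704100)) = 5.770305; f(u_3) = -0.103585

5.77030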